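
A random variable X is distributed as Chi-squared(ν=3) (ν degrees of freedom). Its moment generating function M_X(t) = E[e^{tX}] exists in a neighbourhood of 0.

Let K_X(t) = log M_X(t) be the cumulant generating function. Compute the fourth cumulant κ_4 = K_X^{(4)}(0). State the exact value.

M_X(t) = (1 - 2*t)^(-3/2)
K_X(t) = log M_X(t) = -3*log(1 - 2*t)/2
dK/dt = -3/(2*t - 1)
d^2K/dt^2 = 6/(4*t^2 - 4*t + 1)
d^3K/dt^3 = -24/(8*t^3 - 12*t^2 + 6*t - 1)
d^4K/dt^4 = 144/(16*t^4 - 32*t^3 + 24*t^2 - 8*t + 1)

κ_4 = d^4K/dt^4 |_{t=0} = 144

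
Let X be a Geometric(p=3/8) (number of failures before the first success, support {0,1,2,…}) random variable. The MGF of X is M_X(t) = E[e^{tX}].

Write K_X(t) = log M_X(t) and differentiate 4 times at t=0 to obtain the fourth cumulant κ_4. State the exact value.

M_X(t) = 3/(8*(1 - 5*e^(t)/8))
K_X(t) = log M_X(t) = -log(1 - 5*e^(t)/8) - 3*log(2) + log(3)
K′(t) = -5*e^(t)/(5*e^(t) - 8)
K′′(t) = 40*e^(t)/(25*e^(2*t) - 80*e^(t) + 64)
K′′′(t) = (-200*e^(2*t) - 320*e^(t))/(125*e^(3*t) - 600*e^(2*t) + 960*e^(t) - 512)
K′′′′(t) = (1000*e^(3*t) + 6400*e^(2*t) + 2560*e^(t))/(625*e^(4*t) - 4000*e^(3*t) + 9600*e^(2*t) - 10240*e^(t) + 4096)

κ_4 = K′′′′(0) = 3320/27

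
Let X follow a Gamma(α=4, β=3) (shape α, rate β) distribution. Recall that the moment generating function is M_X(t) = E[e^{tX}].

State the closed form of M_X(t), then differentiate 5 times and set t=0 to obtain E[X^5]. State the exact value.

E[X^5] = d^5M/dt^5 |_{t=0} = 2240/81

M_X(t) = 81/(3 - t)^4
dM/dt = -324/(t^5 - 15*t^4 + 90*t^3 - 270*t^2 + 405*t - 243)
d^2M/dt^2 = 1620/(t^6 - 18*t^5 + 135*t^4 - 540*t^3 + 1215*t^2 - 1458*t + 729)
d^3M/dt^3 = -9720/(t^7 - 21*t^6 + 189*t^5 - 945*t^4 + 2835*t^3 - 5103*t^2 + 5103*t - 2187)
d^4M/dt^4 = 68040/(t^8 - 24*t^7 + 252*t^6 - 1512*t^5 + 5670*t^4 - 13608*t^3 + 20412*t^2 - 17496*t + 6561)
d^5M/dt^5 = -544320/(t^9 - 27*t^8 + 324*t^7 - 2268*t^6 + 10206*t^5 - 30618*t^4 + 61236*t^3 - 78732*t^2 + 59049*t - 19683)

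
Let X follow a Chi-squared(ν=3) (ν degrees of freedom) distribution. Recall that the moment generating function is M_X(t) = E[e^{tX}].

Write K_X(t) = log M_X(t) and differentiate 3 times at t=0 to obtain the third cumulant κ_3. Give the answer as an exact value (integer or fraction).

κ_3 = d^3K/dt^3 |_{t=0} = 24

M_X(t) = (1 - 2*t)^(-3/2)
K_X(t) = log M_X(t) = -3*log(1 - 2*t)/2
dK/dt = -3/(2*t - 1)
d^2K/dt^2 = 6/(4*t^2 - 4*t + 1)
d^3K/dt^3 = -24/(8*t^3 - 12*t^2 + 6*t - 1)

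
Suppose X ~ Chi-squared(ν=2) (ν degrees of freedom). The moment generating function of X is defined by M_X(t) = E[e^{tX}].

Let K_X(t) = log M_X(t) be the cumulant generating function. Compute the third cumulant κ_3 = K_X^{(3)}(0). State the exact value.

κ_3 = d^3K/dt^3 |_{t=0} = 16

M_X(t) = 1/(1 - 2*t)
K_X(t) = log M_X(t) = -log(1 - 2*t)
dK/dt = -2/(2*t - 1)
d^2K/dt^2 = 4/(4*t^2 - 4*t + 1)
d^3K/dt^3 = -16/(8*t^3 - 12*t^2 + 6*t - 1)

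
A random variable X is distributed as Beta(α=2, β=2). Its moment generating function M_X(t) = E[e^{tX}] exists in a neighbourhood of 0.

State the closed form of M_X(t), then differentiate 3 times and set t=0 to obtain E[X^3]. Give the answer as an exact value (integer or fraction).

M_X(t) = ₁F₁(2; 4; t)
dM/dt = ₁F₁(3; 5; t)/2
d^2M/dt^2 = 3*₁F₁(4; 6; t)/10
d^3M/dt^3 = ₁F₁(5; 7; t)/5

E[X^3] = d^3M/dt^3 |_{t=0} = 1/5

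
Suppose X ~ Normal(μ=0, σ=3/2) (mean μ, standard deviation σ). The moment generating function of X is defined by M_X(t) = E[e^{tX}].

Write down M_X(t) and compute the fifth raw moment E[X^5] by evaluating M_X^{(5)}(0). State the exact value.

E[X^5] = d^5M/dt^5 |_{t=0} = 0

M_X(t) = e^(9*t^2/8)
dM/dt = 9*t*e^(9*t^2/8)/4
d^2M/dt^2 = 81*t^2*e^(9*t^2/8)/16 + 9*e^(9*t^2/8)/4
d^3M/dt^3 = 729*t^3*e^(9*t^2/8)/64 + 243*t*e^(9*t^2/8)/16
d^4M/dt^4 = 6561*t^4*e^(9*t^2/8)/256 + 2187*t^2*e^(9*t^2/8)/32 + 243*e^(9*t^2/8)/16
d^5M/dt^5 = 59049*t^5*e^(9*t^2/8)/1024 + 32805*t^3*e^(9*t^2/8)/128 + 10935*t*e^(9*t^2/8)/64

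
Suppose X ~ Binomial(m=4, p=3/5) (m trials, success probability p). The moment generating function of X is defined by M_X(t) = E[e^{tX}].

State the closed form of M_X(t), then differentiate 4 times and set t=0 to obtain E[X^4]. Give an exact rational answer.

E[X^4] = M′′′′(0) = 41784/625

M_X(t) = (3*e^(t)/5 + 2/5)^4
M′(t) = 324*e^(4*t)/625 + 648*e^(3*t)/625 + 432*e^(2*t)/625 + 96*e^(t)/625
M′′(t) = 1296*e^(4*t)/625 + 1944*e^(3*t)/625 + 864*e^(2*t)/625 + 96*e^(t)/625
M′′′(t) = 5184*e^(4*t)/625 + 5832*e^(3*t)/625 + 1728*e^(2*t)/625 + 96*e^(t)/625
M′′′′(t) = 20736*e^(4*t)/625 + 17496*e^(3*t)/625 + 3456*e^(2*t)/625 + 96*e^(t)/625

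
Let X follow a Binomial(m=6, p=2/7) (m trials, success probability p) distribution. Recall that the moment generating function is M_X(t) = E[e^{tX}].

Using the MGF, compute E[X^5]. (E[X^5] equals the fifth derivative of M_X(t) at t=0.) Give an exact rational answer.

M_X(t) = (2*e^(t)/7 + 5/7)^6
dM/dt = 384*e^(6*t)/117649 + 4800*e^(5*t)/117649 + 24000*e^(4*t)/117649 + 60000*e^(3*t)/117649 + 75000*e^(2*t)/117649 + 37500*e^(t)/117649
d^2M/dt^2 = 2304*e^(6*t)/117649 + 24000*e^(5*t)/117649 + 96000*e^(4*t)/117649 + 180000*e^(3*t)/117649 + 150000*e^(2*t)/117649 + 37500*e^(t)/117649
d^3M/dt^3 = 13824*e^(6*t)/117649 + 120000*e^(5*t)/117649 + 384000*e^(4*t)/117649 + 540000*e^(3*t)/117649 + 300000*e^(2*t)/117649 + 37500*e^(t)/117649
d^4M/dt^4 = 82944*e^(6*t)/117649 + 600000*e^(5*t)/117649 + 1536000*e^(4*t)/117649 + 1620000*e^(3*t)/117649 + 600000*e^(2*t)/117649 + 37500*e^(t)/117649
d^5M/dt^5 = 497664*e^(6*t)/117649 + 3000000*e^(5*t)/117649 + 6144000*e^(4*t)/117649 + 4860000*e^(3*t)/117649 + 1200000*e^(2*t)/117649 + 37500*e^(t)/117649

E[X^5] = d^5M/dt^5 |_{t=0} = 2248452/16807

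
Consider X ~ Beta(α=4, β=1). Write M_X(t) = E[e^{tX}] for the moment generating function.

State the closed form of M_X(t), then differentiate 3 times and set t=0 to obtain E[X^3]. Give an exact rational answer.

E[X^3] = M^(3)(0) = 4/7

M_X(t) = ₁F₁(4; 5; t)
M^(3)(t) = 4*₁F₁(7; 8; t)/7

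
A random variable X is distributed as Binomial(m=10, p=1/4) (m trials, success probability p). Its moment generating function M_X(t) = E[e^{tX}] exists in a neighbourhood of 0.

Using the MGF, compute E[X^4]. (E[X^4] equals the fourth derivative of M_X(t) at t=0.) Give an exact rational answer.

E[X^4] = D^4[M](0) = 2065/16

M_X(t) = (e^(t)/4 + 3/4)^10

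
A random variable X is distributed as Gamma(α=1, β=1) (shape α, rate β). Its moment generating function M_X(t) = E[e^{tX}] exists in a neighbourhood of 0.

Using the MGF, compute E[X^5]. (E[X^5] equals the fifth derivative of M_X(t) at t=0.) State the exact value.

M_X(t) = 1/(1 - t)
M^(5)(t) = 120/(t^6 - 6*t^5 + 15*t^4 - 20*t^3 + 15*t^2 - 6*t + 1)

E[X^5] = M^(5)(0) = 120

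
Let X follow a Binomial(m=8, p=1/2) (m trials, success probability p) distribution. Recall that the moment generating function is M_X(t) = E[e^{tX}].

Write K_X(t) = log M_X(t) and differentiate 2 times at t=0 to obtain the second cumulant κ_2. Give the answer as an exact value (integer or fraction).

M_X(t) = (e^(t)/2 + 1/2)^8
K_X(t) = log M_X(t) = 8*log(e^(t)/2 + 1/2)
K′(t) = 8*e^(t)/(e^(t) + 1)
K′′(t) = 8*e^(t)/(e^(2*t) + 2*e^(t) + 1)

κ_2 = K′′(0) = 2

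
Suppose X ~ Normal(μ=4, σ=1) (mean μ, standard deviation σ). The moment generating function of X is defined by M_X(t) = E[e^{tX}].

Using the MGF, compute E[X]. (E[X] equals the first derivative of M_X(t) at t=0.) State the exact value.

M_X(t) = e^(t^2/2 + 4*t)
D[M](t) = t*e^(4*t)*e^(t^2/2) + 4*e^(4*t)*e^(t^2/2)

E[X] = D[M](0) = 4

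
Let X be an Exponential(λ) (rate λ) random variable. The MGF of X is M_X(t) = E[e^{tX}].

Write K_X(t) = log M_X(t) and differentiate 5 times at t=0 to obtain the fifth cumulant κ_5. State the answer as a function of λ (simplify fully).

κ_5 = K^(5)(0) = 24/λ^5

M_X(t) = λ/(λ - t)
K_X(t) = log M_X(t) = log(λ) - log(λ - t)
K^(5)(t) = -24/(-λ^5 + 5*λ^4*t - 10*λ^3*t^2 + 10*λ^2*t^3 - 5*λ*t^4 + t^5)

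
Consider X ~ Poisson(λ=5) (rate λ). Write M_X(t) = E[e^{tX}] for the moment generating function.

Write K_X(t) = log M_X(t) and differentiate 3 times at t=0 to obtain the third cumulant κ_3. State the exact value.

κ_3 = K^(3)(0) = 5

M_X(t) = e^(5*e^(t) - 5)
K_X(t) = log M_X(t) = 5*e^(t) - 5
K^(3)(t) = 5*e^(t)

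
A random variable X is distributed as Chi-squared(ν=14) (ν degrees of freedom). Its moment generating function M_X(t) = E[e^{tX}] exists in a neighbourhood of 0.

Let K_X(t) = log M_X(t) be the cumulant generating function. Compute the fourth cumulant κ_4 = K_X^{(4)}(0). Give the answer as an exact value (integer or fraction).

M_X(t) = (1 - 2*t)^(-7)
K_X(t) = log M_X(t) = -7*log(1 - 2*t)
dK/dt = -14/(2*t - 1)
d^2K/dt^2 = 28/(4*t^2 - 4*t + 1)
d^3K/dt^3 = -112/(8*t^3 - 12*t^2 + 6*t - 1)
d^4K/dt^4 = 672/(16*t^4 - 32*t^3 + 24*t^2 - 8*t + 1)

κ_4 = d^4K/dt^4 |_{t=0} = 672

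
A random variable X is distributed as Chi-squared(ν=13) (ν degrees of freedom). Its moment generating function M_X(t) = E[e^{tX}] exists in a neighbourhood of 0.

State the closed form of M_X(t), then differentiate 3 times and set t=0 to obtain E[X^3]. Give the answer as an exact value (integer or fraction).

M_X(t) = (1 - 2*t)^(-13/2)

E[X^3] = M^(3)(0) = 3315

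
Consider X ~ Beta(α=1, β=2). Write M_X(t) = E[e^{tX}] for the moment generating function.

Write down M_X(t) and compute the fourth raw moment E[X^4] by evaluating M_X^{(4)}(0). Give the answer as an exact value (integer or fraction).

M_X(t) = ₁F₁(1; 3; t)
D^4[M](t) = ₁F₁(5; 7; t)/15

E[X^4] = D^4[M](0) = 1/15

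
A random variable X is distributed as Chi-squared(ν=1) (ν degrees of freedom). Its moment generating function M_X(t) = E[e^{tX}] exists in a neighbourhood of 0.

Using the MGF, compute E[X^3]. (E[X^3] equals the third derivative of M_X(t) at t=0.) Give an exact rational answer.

M_X(t) = 1/√(1 - 2*t)
M^(3)(t) = -15/(8*t^3*√(1 - 2*t) - 12*t^2*√(1 - 2*t) + 6*t*√(1 - 2*t) - √(1 - 2*t))

E[X^3] = M^(3)(0) = 15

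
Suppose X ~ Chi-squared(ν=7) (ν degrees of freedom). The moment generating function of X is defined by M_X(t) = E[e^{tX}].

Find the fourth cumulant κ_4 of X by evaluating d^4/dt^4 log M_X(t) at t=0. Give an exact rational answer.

M_X(t) = (1 - 2*t)^(-7/2)
K_X(t) = log M_X(t) = -7*log(1 - 2*t)/2
K^(4)(t) = 336/(16*t^4 - 32*t^3 + 24*t^2 - 8*t + 1)

κ_4 = K^(4)(0) = 336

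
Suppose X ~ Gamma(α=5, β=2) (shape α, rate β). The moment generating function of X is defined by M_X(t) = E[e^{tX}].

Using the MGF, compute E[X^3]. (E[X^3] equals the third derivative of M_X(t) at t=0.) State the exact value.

M_X(t) = 32/(2 - t)^5
M′(t) = 160/(t^6 - 12*t^5 + 60*t^4 - 160*t^3 + 240*t^2 - 192*t + 64)
M′′(t) = -960/(t^7 - 14*t^6 + 84*t^5 - 280*t^4 + 560*t^3 - 672*t^2 + 448*t - 128)
M′′′(t) = 6720/(t^8 - 16*t^7 + 112*t^6 - 448*t^5 + 1120*t^4 - 1792*t^3 + 1792*t^2 - 1024*t + 256)

E[X^3] = M′′′(0) = 105/4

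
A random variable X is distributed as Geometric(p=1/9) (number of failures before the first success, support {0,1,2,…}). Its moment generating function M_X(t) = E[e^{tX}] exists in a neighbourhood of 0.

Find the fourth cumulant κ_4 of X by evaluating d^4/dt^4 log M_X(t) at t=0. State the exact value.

M_X(t) = 1/(9*(1 - 8*e^(t)/9))
K_X(t) = log M_X(t) = -log(1 - 8*e^(t)/9) - 2*log(3)
D^4[K](t) = (4608*e^(3*t) + 20736*e^(2*t) + 5832*e^(t))/(4096*e^(4*t) - 18432*e^(3*t) + 31104*e^(2*t) - 23328*e^(t) + 6561)

κ_4 = D^4[K](0) = 31176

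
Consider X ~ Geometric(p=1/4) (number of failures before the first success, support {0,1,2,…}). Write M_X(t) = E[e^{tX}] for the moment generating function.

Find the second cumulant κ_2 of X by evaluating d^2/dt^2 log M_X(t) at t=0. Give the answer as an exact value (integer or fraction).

κ_2 = K^(2)(0) = 12

M_X(t) = 1/(4*(1 - 3*e^(t)/4))
K_X(t) = log M_X(t) = -log(1 - 3*e^(t)/4) - 2*log(2)
K^(2)(t) = 12*e^(t)/(9*e^(2*t) - 24*e^(t) + 16)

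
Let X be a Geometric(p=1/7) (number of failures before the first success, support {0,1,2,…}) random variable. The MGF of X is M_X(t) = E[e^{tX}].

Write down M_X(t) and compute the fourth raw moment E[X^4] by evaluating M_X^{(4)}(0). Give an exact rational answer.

M_X(t) = 1/(7*(1 - 6*e^(t)/7))
M′(t) = 6*e^(t)/(36*e^(2*t) - 84*e^(t) + 49)
M′′(t) = (-36*e^(2*t) - 42*e^(t))/(216*e^(3*t) - 756*e^(2*t) + 882*e^(t) - 343)
M′′′(t) = (216*e^(3*t) + 1008*e^(2*t) + 294*e^(t))/(1296*e^(4*t) - 6048*e^(3*t) + 10584*e^(2*t) - 8232*e^(t) + 2401)
M′′′′(t) = (-1296*e^(4*t) - 16632*e^(3*t) - 19404*e^(2*t) - 2058*e^(t))/(7776*e^(5*t) - 45360*e^(4*t) + 105840*e^(3*t) - 123480*e^(2*t) + 72030*e^(t) - 16807)

E[X^4] = M′′′′(0) = 39390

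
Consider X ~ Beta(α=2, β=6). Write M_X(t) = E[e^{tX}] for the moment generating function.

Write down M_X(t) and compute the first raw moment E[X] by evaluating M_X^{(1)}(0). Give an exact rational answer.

M_X(t) = ₁F₁(2; 8; t)
M′(t) = ₁F₁(3; 9; t)/4

E[X] = M′(0) = 1/4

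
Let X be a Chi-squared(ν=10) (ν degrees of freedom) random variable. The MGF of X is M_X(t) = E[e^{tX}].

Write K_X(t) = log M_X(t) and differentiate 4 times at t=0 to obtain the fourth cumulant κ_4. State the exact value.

M_X(t) = (1 - 2*t)^(-5)
K_X(t) = log M_X(t) = -5*log(1 - 2*t)
K′(t) = -10/(2*t - 1)
K′′(t) = 20/(4*t^2 - 4*t + 1)
K′′′(t) = -80/(8*t^3 - 12*t^2 + 6*t - 1)
K′′′′(t) = 480/(16*t^4 - 32*t^3 + 24*t^2 - 8*t + 1)

κ_4 = K′′′′(0) = 480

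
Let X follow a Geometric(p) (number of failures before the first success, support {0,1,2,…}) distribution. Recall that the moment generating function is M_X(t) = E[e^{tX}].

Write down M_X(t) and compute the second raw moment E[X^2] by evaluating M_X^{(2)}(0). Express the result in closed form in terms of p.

M_X(t) = p/(-(1 - p)*e^(t) + 1)

E[X^2] = M^(2)(0) = 1 - 3/p + 2/p^2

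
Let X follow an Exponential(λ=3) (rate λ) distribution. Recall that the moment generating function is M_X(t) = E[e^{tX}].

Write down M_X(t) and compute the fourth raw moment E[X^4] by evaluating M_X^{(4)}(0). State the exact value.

M_X(t) = 3/(3 - t)
dM/dt = 3/(t^2 - 6*t + 9)
d^2M/dt^2 = -6/(t^3 - 9*t^2 + 27*t - 27)
d^3M/dt^3 = 18/(t^4 - 12*t^3 + 54*t^2 - 108*t + 81)
d^4M/dt^4 = -72/(t^5 - 15*t^4 + 90*t^3 - 270*t^2 + 405*t - 243)

E[X^4] = d^4M/dt^4 |_{t=0} = 8/27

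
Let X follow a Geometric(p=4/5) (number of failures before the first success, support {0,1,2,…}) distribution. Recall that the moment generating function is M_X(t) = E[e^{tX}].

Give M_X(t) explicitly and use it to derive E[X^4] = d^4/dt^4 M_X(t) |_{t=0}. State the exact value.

M_X(t) = 4/(5*(1 - e^(t)/5))
dM/dt = 4*e^(t)/(e^(2*t) - 10*e^(t) + 25)
d^2M/dt^2 = (-4*e^(2*t) - 20*e^(t))/(e^(3*t) - 15*e^(2*t) + 75*e^(t) - 125)
d^3M/dt^3 = (4*e^(3*t) + 80*e^(2*t) + 100*e^(t))/(e^(4*t) - 20*e^(3*t) + 150*e^(2*t) - 500*e^(t) + 625)
d^4M/dt^4 = (-4*e^(4*t) - 220*e^(3*t) - 1100*e^(2*t) - 500*e^(t))/(e^(5*t) - 25*e^(4*t) + 250*e^(3*t) - 1250*e^(2*t) + 3125*e^(t) - 3125)

E[X^4] = d^4M/dt^4 |_{t=0} = 57/32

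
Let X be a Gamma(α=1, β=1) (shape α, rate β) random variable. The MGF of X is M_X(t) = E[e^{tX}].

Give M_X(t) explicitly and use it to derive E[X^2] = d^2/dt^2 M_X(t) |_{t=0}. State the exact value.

E[X^2] = D^2[M](0) = 2

M_X(t) = 1/(1 - t)
D^2[M](t) = -2/(t^3 - 3*t^2 + 3*t - 1)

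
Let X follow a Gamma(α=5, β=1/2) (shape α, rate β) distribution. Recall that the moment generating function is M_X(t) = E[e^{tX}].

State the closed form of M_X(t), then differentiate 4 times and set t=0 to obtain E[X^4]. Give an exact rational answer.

E[X^4] = M^(4)(0) = 26880

M_X(t) = 1/(32*(1/2 - t)^5)
M^(4)(t) = -26880/(512*t^9 - 2304*t^8 + 4608*t^7 - 5376*t^6 + 4032*t^5 - 2016*t^4 + 672*t^3 - 144*t^2 + 18*t - 1)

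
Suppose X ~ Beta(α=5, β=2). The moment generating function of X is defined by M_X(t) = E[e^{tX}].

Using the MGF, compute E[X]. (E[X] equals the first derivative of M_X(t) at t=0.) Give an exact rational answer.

E[X] = D[M](0) = 5/7

M_X(t) = ₁F₁(5; 7; t)
D[M](t) = 5*₁F₁(6; 8; t)/7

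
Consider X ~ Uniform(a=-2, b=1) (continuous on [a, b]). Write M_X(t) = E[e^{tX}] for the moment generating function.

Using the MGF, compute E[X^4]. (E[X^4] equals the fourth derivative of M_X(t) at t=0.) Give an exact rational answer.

M_X(t) = (e^(t) - e^(-2*t))/(3*t)
M^(4)(t) = (t^4*e^(3*t) - 16*t^4 - 4*t^3*e^(3*t) - 32*t^3 + 12*t^2*e^(3*t) - 48*t^2 - 24*t*e^(3*t) - 48*t + 24*e^(3*t) - 24)*e^(-2*t)/(3*t^5)

E[X^4] = M^(4)(0) = 11/5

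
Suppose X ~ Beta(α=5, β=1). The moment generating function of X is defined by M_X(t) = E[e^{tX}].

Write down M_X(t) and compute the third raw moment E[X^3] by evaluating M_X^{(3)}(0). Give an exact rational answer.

E[X^3] = d^3M/dt^3 |_{t=0} = 5/8

M_X(t) = ₁F₁(5; 6; t)
dM/dt = 5*₁F₁(6; 7; t)/6
d^2M/dt^2 = 5*₁F₁(7; 8; t)/7
d^3M/dt^3 = 5*₁F₁(8; 9; t)/8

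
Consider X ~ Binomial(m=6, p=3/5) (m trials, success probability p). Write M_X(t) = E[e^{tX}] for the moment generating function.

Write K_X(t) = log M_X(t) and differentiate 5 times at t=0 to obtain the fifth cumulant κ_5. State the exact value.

M_X(t) = (3*e^(t)/5 + 2/5)^6
K_X(t) = log M_X(t) = 6*log(3*e^(t)/5 + 2/5)
dK/dt = 18*e^(t)/(3*e^(t) + 2)
d^2K/dt^2 = 36*e^(t)/(9*e^(2*t) + 12*e^(t) + 4)
d^3K/dt^3 = (-108*e^(2*t) + 72*e^(t))/(27*e^(3*t) + 54*e^(2*t) + 36*e^(t) + 8)
d^4K/dt^4 = (324*e^(3*t) - 864*e^(2*t) + 144*e^(t))/(81*e^(4*t) + 216*e^(3*t) + 216*e^(2*t) + 96*e^(t) + 16)
d^5K/dt^5 = (-972*e^(4*t) + 7128*e^(3*t) - 4752*e^(2*t) + 288*e^(t))/(243*e^(5*t) + 810*e^(4*t) + 1080*e^(3*t) + 720*e^(2*t) + 240*e^(t) + 32)

κ_5 = d^5K/dt^5 |_{t=0} = 1692/3125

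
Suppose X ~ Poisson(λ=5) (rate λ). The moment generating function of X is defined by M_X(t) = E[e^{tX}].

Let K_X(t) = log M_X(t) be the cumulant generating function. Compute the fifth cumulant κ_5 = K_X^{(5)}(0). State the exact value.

M_X(t) = e^(5*e^(t) - 5)
K_X(t) = log M_X(t) = 5*e^(t) - 5
dK/dt = 5*e^(t)
d^2K/dt^2 = 5*e^(t)
d^3K/dt^3 = 5*e^(t)
d^4K/dt^4 = 5*e^(t)
d^5K/dt^5 = 5*e^(t)

κ_5 = d^5K/dt^5 |_{t=0} = 5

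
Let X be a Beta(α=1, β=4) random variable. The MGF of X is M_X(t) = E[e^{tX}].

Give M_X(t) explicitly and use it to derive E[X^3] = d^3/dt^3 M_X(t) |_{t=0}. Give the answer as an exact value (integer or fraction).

E[X^3] = M^(3)(0) = 1/35

M_X(t) = ₁F₁(1; 5; t)
M^(3)(t) = ₁F₁(4; 8; t)/35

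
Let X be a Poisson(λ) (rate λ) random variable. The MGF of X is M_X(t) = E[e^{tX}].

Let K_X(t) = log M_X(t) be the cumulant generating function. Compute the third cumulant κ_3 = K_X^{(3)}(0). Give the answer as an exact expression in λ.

κ_3 = K′′′(0) = λ

M_X(t) = e^(λ*(e^(t) - 1))
K_X(t) = log M_X(t) = λ*(e^(t) - 1)
K′(t) = λ*e^(t)
K′′(t) = λ*e^(t)
K′′′(t) = λ*e^(t)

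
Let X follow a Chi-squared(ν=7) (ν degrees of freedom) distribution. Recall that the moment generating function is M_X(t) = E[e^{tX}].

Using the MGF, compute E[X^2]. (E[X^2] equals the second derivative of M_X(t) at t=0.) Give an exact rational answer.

M_X(t) = (1 - 2*t)^(-7/2)
D^2[M](t) = -63/(32*t^5*√(1 - 2*t) - 80*t^4*√(1 - 2*t) + 80*t^3*√(1 - 2*t) - 40*t^2*√(1 - 2*t) + 10*t*√(1 - 2*t) - √(1 - 2*t))

E[X^2] = D^2[M](0) = 63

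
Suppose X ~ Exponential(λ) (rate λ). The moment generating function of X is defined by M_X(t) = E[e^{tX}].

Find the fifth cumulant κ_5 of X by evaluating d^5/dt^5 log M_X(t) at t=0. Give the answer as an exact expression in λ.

M_X(t) = λ/(λ - t)
K_X(t) = log M_X(t) = log(λ) - log(λ - t)
K′(t) = -1/(-λ + t)
K′′(t) = 1/(λ^2 - 2*λ*t + t^2)
K′′′(t) = -2/(-λ^3 + 3*λ^2*t - 3*λ*t^2 + t^3)
K′′′′(t) = 6/(λ^4 - 4*λ^3*t + 6*λ^2*t^2 - 4*λ*t^3 + t^4)
K′′′′′(t) = -24/(-λ^5 + 5*λ^4*t - 10*λ^3*t^2 + 10*λ^2*t^3 - 5*λ*t^4 + t^5)

κ_5 = K′′′′′(0) = 24/λ^5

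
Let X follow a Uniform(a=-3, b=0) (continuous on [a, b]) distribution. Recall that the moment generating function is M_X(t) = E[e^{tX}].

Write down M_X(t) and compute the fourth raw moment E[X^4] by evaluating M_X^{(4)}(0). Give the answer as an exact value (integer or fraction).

M_X(t) = (1 - e^(-3*t))/(3*t)
D^4[M](t) = (-27*t^4 - 36*t^3 - 36*t^2 - 24*t + 8*e^(3*t) - 8)*e^(-3*t)/t^5

E[X^4] = D^4[M](0) = 81/5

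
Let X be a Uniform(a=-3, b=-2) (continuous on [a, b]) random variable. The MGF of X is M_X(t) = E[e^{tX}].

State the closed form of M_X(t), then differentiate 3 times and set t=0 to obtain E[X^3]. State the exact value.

M_X(t) = (e^(-2*t) - e^(-3*t))/t
dM/dt = (-2*t*e^(t) + 3*t - e^(t) + 1)*e^(-3*t)/t^2
d^2M/dt^2 = (4*t^2*e^(t) - 9*t^2 + 4*t*e^(t) - 6*t + 2*e^(t) - 2)*e^(-3*t)/t^3
d^3M/dt^3 = (-8*t^3*e^(t) + 27*t^3 - 12*t^2*e^(t) + 27*t^2 - 12*t*e^(t) + 18*t - 6*e^(t) + 6)*e^(-3*t)/t^4

E[X^3] = d^3M/dt^3 |_{t=0} = -65/4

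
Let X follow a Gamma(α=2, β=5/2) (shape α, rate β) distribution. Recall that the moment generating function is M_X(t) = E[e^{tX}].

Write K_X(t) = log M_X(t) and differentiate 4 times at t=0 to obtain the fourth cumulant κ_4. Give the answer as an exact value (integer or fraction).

M_X(t) = 25/(4*(5/2 - t)^2)
K_X(t) = log M_X(t) = -2*log(5/2 - t) - 2*log(2) + 2*log(5)
K′(t) = -4/(2*t - 5)
K′′(t) = 8/(4*t^2 - 20*t + 25)
K′′′(t) = -32/(8*t^3 - 60*t^2 + 150*t - 125)
K′′′′(t) = 192/(16*t^4 - 160*t^3 + 600*t^2 - 1000*t + 625)

κ_4 = K′′′′(0) = 192/625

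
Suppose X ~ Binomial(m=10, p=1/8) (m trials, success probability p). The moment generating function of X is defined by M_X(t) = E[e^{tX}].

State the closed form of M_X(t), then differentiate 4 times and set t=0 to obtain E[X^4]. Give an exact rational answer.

M_X(t) = (e^(t)/8 + 7/8)^10

E[X^4] = M′′′′(0) = 5315/256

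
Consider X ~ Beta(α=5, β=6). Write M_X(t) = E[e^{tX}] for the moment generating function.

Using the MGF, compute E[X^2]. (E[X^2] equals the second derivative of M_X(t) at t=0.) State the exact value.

M_X(t) = ₁F₁(5; 11; t)
dM/dt = 5*₁F₁(6; 12; t)/11
d^2M/dt^2 = 5*₁F₁(7; 13; t)/22

E[X^2] = d^2M/dt^2 |_{t=0} = 5/22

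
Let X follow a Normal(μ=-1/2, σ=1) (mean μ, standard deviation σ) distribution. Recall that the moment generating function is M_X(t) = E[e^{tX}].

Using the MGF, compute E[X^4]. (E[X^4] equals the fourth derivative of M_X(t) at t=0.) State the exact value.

E[X^4] = M′′′′(0) = 73/16

M_X(t) = e^(t^2/2 - t/2)
M′(t) = t*e^(-t/2)*e^(t^2/2) - e^(-t/2)*e^(t^2/2)/2
M′′(t) = (4*t^2*e^(t^2/2) - 4*t*e^(t^2/2) + 5*e^(t^2/2))*e^(-t/2)/4
M′′′(t) = (8*t^3*e^(t^2/2) - 12*t^2*e^(t^2/2) + 30*t*e^(t^2/2) - 13*e^(t^2/2))*e^(-t/2)/8
M′′′′(t) = (16*t^4*e^(t^2/2) - 32*t^3*e^(t^2/2) + 120*t^2*e^(t^2/2) - 104*t*e^(t^2/2) + 73*e^(t^2/2))*e^(-t/2)/16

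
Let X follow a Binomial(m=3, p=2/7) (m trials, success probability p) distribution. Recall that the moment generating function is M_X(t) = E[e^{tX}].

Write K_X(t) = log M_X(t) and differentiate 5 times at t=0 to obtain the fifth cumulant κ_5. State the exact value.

κ_5 = d^5K/dt^5 |_{t=0} = -6390/16807

M_X(t) = (2*e^(t)/7 + 5/7)^3
K_X(t) = log M_X(t) = 3*log(2*e^(t)/7 + 5/7)
dK/dt = 6*e^(t)/(2*e^(t) + 5)
d^2K/dt^2 = 30*e^(t)/(4*e^(2*t) + 20*e^(t) + 25)
d^3K/dt^3 = (-60*e^(2*t) + 150*e^(t))/(8*e^(3*t) + 60*e^(2*t) + 150*e^(t) + 125)
d^4K/dt^4 = (120*e^(3*t) - 1200*e^(2*t) + 750*e^(t))/(16*e^(4*t) + 160*e^(3*t) + 600*e^(2*t) + 1000*e^(t) + 625)
d^5K/dt^5 = (-240*e^(4*t) + 6600*e^(3*t) - 16500*e^(2*t) + 3750*e^(t))/(32*e^(5*t) + 400*e^(4*t) + 2000*e^(3*t) + 5000*e^(2*t) + 6250*e^(t) + 3125)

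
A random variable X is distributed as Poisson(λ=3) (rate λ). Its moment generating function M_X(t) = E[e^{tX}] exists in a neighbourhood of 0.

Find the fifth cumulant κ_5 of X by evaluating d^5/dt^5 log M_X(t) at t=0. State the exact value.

κ_5 = K^(5)(0) = 3

M_X(t) = e^(3*e^(t) - 3)
K_X(t) = log M_X(t) = 3*e^(t) - 3
K^(5)(t) = 3*e^(t)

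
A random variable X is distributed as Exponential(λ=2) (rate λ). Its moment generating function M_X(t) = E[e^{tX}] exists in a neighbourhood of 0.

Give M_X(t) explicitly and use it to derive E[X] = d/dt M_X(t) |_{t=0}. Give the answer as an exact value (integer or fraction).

E[X] = D[M](0) = 1/2

M_X(t) = 2/(2 - t)
D[M](t) = 2/(t^2 - 4*t + 4)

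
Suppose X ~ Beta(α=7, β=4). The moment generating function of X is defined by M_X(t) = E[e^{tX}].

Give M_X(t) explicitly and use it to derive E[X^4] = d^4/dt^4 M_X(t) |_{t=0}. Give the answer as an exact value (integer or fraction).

E[X^4] = d^4M/dt^4 |_{t=0} = 30/143

M_X(t) = ₁F₁(7; 11; t)
dM/dt = 7*₁F₁(8; 12; t)/11
d^2M/dt^2 = 14*₁F₁(9; 13; t)/33
d^3M/dt^3 = 42*₁F₁(10; 14; t)/143
d^4M/dt^4 = 30*₁F₁(11; 15; t)/143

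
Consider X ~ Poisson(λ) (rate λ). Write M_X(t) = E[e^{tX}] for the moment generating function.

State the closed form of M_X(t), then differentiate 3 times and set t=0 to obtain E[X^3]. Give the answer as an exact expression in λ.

E[X^3] = D^3[M](0) = λ*(λ^2 + 3*λ + 1)

M_X(t) = e^(λ*(e^(t) - 1))
D^3[M](t) = (λ^3*e^(3*t)*e^(λ*e^(t)) + 3*λ^2*e^(2*t)*e^(λ*e^(t)) + λ*e^(t)*e^(λ*e^(t)))*e^(-λ)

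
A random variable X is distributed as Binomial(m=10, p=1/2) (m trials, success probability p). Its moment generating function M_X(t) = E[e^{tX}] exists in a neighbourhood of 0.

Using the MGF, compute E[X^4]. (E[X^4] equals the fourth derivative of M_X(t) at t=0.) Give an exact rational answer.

E[X^4] = d^4M/dt^4 |_{t=0} = 2035/2

M_X(t) = (e^(t)/2 + 1/2)^10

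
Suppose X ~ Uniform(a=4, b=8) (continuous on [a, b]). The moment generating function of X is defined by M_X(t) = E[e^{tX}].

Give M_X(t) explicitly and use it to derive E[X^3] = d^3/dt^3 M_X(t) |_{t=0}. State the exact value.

E[X^3] = D^3[M](0) = 240

M_X(t) = (e^(8*t) - e^(4*t))/(4*t)
D^3[M](t) = (256*t^3*e^(8*t) - 32*t^3*e^(4*t) - 96*t^2*e^(8*t) + 24*t^2*e^(4*t) + 24*t*e^(8*t) - 12*t*e^(4*t) - 3*e^(8*t) + 3*e^(4*t))/(2*t^4)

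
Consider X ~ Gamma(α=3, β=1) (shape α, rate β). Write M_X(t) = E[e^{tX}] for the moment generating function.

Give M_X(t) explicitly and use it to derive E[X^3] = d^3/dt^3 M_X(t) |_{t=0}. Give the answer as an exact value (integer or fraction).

E[X^3] = d^3M/dt^3 |_{t=0} = 60

M_X(t) = (1 - t)^(-3)
dM/dt = 3/(t^4 - 4*t^3 + 6*t^2 - 4*t + 1)
d^2M/dt^2 = -12/(t^5 - 5*t^4 + 10*t^3 - 10*t^2 + 5*t - 1)
d^3M/dt^3 = 60/(t^6 - 6*t^5 + 15*t^4 - 20*t^3 + 15*t^2 - 6*t + 1)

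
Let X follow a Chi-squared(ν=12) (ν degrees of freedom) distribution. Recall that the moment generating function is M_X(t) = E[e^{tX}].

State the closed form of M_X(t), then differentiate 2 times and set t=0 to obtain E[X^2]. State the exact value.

M_X(t) = (1 - 2*t)^(-6)
M′(t) = -12/(128*t^7 - 448*t^6 + 672*t^5 - 560*t^4 + 280*t^3 - 84*t^2 + 14*t - 1)
M′′(t) = 168/(256*t^8 - 1024*t^7 + 1792*t^6 - 1792*t^5 + 1120*t^4 - 448*t^3 + 112*t^2 - 16*t + 1)

E[X^2] = M′′(0) = 168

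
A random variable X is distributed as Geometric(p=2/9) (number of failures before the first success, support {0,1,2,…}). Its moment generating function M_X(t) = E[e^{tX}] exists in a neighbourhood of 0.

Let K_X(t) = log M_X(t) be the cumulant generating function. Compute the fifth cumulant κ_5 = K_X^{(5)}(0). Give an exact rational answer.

κ_5 = K^(5)(0) = 23940

M_X(t) = 2/(9*(1 - 7*e^(t)/9))
K_X(t) = log M_X(t) = -log(1 - 7*e^(t)/9) - 2*log(3) + log(2)
K^(5)(t) = (-21609*e^(4*t) - 305613*e^(3*t) - 392931*e^(2*t) - 45927*e^(t))/(16807*e^(5*t) - 108045*e^(4*t) + 277830*e^(3*t) - 357210*e^(2*t) + 229635*e^(t) - 59049)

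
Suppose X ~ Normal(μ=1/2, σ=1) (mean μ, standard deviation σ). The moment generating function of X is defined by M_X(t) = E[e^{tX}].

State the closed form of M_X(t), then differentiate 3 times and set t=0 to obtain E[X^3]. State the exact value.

M_X(t) = e^(t^2/2 + t/2)
M^(3)(t) = t^3*e^(t/2)*e^(t^2/2) + 3*t^2*e^(t/2)*e^(t^2/2)/2 + 15*t*e^(t/2)*e^(t^2/2)/4 + 13*e^(t/2)*e^(t^2/2)/8

E[X^3] = M^(3)(0) = 13/8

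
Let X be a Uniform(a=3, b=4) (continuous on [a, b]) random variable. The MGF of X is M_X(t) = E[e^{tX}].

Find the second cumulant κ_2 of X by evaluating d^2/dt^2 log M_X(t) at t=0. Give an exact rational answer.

κ_2 = K^(2)(0) = 1/12

M_X(t) = (e^(4*t) - e^(3*t))/t
K_X(t) = log M_X(t) = -log(t) + log(e^(4*t) - e^(3*t))
K^(2)(t) = (-t^2*e^(t) + e^(2*t) - 2*e^(t) + 1)/(t^2*e^(2*t) - 2*t^2*e^(t) + t^2)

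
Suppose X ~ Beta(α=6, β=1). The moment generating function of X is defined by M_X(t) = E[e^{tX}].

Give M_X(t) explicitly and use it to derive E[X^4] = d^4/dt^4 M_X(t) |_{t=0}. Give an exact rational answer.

M_X(t) = ₁F₁(6; 7; t)
M^(4)(t) = 3*₁F₁(10; 11; t)/5

E[X^4] = M^(4)(0) = 3/5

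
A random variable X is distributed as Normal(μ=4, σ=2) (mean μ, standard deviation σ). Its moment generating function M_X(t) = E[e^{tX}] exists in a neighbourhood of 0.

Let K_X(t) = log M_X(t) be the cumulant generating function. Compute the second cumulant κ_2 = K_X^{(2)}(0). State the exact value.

κ_2 = K^(2)(0) = 4

M_X(t) = e^(2*t^2 + 4*t)
K_X(t) = log M_X(t) = 2*t^2 + 4*t
K^(2)(t) = 4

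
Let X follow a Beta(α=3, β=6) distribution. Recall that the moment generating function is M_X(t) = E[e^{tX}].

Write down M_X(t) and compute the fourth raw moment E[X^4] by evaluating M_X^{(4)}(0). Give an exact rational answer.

E[X^4] = d^4M/dt^4 |_{t=0} = 1/33

M_X(t) = ₁F₁(3; 9; t)
dM/dt = ₁F₁(4; 10; t)/3
d^2M/dt^2 = 2*₁F₁(5; 11; t)/15
d^3M/dt^3 = 2*₁F₁(6; 12; t)/33
d^4M/dt^4 = ₁F₁(7; 13; t)/33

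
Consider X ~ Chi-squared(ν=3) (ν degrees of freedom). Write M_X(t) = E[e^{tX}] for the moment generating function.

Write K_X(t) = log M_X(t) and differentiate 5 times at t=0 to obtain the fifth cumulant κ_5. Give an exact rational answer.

κ_5 = d^5K/dt^5 |_{t=0} = 1152

M_X(t) = (1 - 2*t)^(-3/2)
K_X(t) = log M_X(t) = -3*log(1 - 2*t)/2
dK/dt = -3/(2*t - 1)
d^2K/dt^2 = 6/(4*t^2 - 4*t + 1)
d^3K/dt^3 = -24/(8*t^3 - 12*t^2 + 6*t - 1)
d^4K/dt^4 = 144/(16*t^4 - 32*t^3 + 24*t^2 - 8*t + 1)
d^5K/dt^5 = -1152/(32*t^5 - 80*t^4 + 80*t^3 - 40*t^2 + 10*t - 1)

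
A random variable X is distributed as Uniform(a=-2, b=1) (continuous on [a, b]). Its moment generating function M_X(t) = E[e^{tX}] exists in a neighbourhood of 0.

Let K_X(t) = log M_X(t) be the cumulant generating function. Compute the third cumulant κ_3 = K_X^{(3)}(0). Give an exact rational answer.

M_X(t) = (e^(t) - e^(-2*t))/(3*t)
K_X(t) = log M_X(t) = -log(t) + log(e^(t) - e^(-2*t)) - log(3)
K^(3)(t) = (27*t^3*e^(6*t) + 27*t^3*e^(3*t) - 2*e^(9*t) + 6*e^(6*t) - 6*e^(3*t) + 2)/(t^3*e^(9*t) - 3*t^3*e^(6*t) + 3*t^3*e^(3*t) - t^3)

κ_3 = K^(3)(0) = 0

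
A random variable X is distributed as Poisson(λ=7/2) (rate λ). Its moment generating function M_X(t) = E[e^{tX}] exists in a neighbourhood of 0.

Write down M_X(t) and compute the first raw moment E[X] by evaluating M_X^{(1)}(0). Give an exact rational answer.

E[X] = D[M](0) = 7/2

M_X(t) = e^(7*e^(t)/2 - 7/2)
D[M](t) = 7*e^(-7/2)*e^(t)*e^(7*e^(t)/2)/2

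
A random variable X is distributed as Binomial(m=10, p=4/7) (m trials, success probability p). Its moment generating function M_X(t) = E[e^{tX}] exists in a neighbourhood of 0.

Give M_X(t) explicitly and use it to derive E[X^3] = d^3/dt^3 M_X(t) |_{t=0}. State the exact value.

E[X^3] = M^(3)(0) = 78280/343

M_X(t) = (4*e^(t)/7 + 3/7)^10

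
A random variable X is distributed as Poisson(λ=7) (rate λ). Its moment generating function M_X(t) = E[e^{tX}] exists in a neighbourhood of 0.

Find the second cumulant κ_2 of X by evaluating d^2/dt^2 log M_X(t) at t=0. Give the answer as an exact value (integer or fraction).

κ_2 = D^2[K](0) = 7

M_X(t) = e^(7*e^(t) - 7)
K_X(t) = log M_X(t) = 7*e^(t) - 7
D^2[K](t) = 7*e^(t)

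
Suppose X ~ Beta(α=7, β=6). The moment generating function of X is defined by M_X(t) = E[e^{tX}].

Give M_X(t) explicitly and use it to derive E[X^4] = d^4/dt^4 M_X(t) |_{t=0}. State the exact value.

M_X(t) = ₁F₁(7; 13; t)
dM/dt = 7*₁F₁(8; 14; t)/13
d^2M/dt^2 = 4*₁F₁(9; 15; t)/13
d^3M/dt^3 = 12*₁F₁(10; 16; t)/65
d^4M/dt^4 = 3*₁F₁(11; 17; t)/26

E[X^4] = d^4M/dt^4 |_{t=0} = 3/26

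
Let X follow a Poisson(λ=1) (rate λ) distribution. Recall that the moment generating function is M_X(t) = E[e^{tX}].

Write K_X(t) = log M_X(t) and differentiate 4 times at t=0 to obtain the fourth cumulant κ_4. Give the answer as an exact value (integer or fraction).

κ_4 = K^(4)(0) = 1

M_X(t) = e^(e^(t) - 1)
K_X(t) = log M_X(t) = e^(t) - 1
K^(4)(t) = e^(t)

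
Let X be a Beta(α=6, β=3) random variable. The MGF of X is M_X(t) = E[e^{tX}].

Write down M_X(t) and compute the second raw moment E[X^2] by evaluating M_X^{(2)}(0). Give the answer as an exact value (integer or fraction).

M_X(t) = ₁F₁(6; 9; t)
D^2[M](t) = 7*₁F₁(8; 11; t)/15

E[X^2] = D^2[M](0) = 7/15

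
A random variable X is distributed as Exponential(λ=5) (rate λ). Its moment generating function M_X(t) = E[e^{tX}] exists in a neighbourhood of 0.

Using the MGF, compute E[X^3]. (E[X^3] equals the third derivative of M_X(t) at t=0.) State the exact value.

E[X^3] = M^(3)(0) = 6/125

M_X(t) = 5/(5 - t)
M^(3)(t) = 30/(t^4 - 20*t^3 + 150*t^2 - 500*t + 625)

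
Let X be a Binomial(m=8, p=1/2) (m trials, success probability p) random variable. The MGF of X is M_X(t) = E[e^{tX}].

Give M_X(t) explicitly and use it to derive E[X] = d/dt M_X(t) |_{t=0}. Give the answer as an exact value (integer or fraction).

E[X] = dM/dt |_{t=0} = 4

M_X(t) = (e^(t)/2 + 1/2)^8
dM/dt = e^(8*t)/32 + 7*e^(7*t)/32 + 21*e^(6*t)/32 + 35*e^(5*t)/32 + 35*e^(4*t)/32 + 21*e^(3*t)/32 + 7*e^(2*t)/32 + e^(t)/32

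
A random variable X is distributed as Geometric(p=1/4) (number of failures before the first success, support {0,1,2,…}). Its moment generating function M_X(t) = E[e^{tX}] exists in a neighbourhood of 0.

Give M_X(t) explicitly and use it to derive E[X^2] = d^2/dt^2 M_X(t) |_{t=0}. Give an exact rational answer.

M_X(t) = 1/(4*(1 - 3*e^(t)/4))
M′(t) = 3*e^(t)/(9*e^(2*t) - 24*e^(t) + 16)
M′′(t) = (-9*e^(2*t) - 12*e^(t))/(27*e^(3*t) - 108*e^(2*t) + 144*e^(t) - 64)

E[X^2] = M′′(0) = 21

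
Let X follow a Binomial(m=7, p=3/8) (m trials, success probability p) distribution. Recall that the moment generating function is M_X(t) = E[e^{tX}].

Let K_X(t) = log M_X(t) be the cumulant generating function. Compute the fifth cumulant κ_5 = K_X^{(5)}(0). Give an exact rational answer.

M_X(t) = (3*e^(t)/8 + 5/8)^7
K_X(t) = log M_X(t) = 7*log(3*e^(t)/8 + 5/8)
K′(t) = 21*e^(t)/(3*e^(t) + 5)
K′′(t) = 105*e^(t)/(9*e^(2*t) + 30*e^(t) + 25)
K′′′(t) = (-315*e^(2*t) + 525*e^(t))/(27*e^(3*t) + 135*e^(2*t) + 225*e^(t) + 125)
K′′′′(t) = (945*e^(3*t) - 6300*e^(2*t) + 2625*e^(t))/(81*e^(4*t) + 540*e^(3*t) + 1350*e^(2*t) + 1500*e^(t) + 625)
K′′′′′(t) = (-2835*e^(4*t) + 51975*e^(3*t) - 86625*e^(2*t) + 13125*e^(t))/(243*e^(5*t) + 2025*e^(4*t) + 6750*e^(3*t) + 11250*e^(2*t) + 9375*e^(t) + 3125)

κ_5 = K′′′′′(0) = -3045/4096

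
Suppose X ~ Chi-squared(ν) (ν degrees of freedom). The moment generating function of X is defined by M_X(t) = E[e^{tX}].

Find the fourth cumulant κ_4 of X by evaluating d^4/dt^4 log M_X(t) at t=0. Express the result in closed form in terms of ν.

M_X(t) = (1 - 2*t)^(-ν/2)
K_X(t) = log M_X(t) = -ν*log(1 - 2*t)/2
K′(t) = -ν/(2*t - 1)
K′′(t) = 2*ν/(4*t^2 - 4*t + 1)
K′′′(t) = -8*ν/(8*t^3 - 12*t^2 + 6*t - 1)
K′′′′(t) = 48*ν/(16*t^4 - 32*t^3 + 24*t^2 - 8*t + 1)

κ_4 = K′′′′(0) = 48*ν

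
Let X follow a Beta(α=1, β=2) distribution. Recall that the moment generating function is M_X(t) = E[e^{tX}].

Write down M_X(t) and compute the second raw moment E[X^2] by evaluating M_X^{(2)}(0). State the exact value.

E[X^2] = D^2[M](0) = 1/6

M_X(t) = ₁F₁(1; 3; t)
D^2[M](t) = ₁F₁(3; 5; t)/6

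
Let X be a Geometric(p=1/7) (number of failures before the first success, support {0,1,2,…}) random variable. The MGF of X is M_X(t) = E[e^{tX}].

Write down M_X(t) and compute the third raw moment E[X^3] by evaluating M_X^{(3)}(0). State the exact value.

M_X(t) = 1/(7*(1 - 6*e^(t)/7))
M′(t) = 6*e^(t)/(36*e^(2*t) - 84*e^(t) + 49)
M′′(t) = (-36*e^(2*t) - 42*e^(t))/(216*e^(3*t) - 756*e^(2*t) + 882*e^(t) - 343)
M′′′(t) = (216*e^(3*t) + 1008*e^(2*t) + 294*e^(t))/(1296*e^(4*t) - 6048*e^(3*t) + 10584*e^(2*t) - 8232*e^(t) + 2401)

E[X^3] = M′′′(0) = 1518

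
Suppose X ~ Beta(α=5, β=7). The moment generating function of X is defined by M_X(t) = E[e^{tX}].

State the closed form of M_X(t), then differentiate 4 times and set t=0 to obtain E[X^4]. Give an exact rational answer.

E[X^4] = D^4[M](0) = 2/39

M_X(t) = ₁F₁(5; 12; t)
D^4[M](t) = 2*₁F₁(9; 16; t)/39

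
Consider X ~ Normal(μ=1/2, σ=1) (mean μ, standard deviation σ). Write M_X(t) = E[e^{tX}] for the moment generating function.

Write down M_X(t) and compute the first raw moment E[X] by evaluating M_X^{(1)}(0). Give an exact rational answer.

E[X] = dM/dt |_{t=0} = 1/2

M_X(t) = e^(t^2/2 + t/2)
dM/dt = t*e^(t/2)*e^(t^2/2) + e^(t/2)*e^(t^2/2)/2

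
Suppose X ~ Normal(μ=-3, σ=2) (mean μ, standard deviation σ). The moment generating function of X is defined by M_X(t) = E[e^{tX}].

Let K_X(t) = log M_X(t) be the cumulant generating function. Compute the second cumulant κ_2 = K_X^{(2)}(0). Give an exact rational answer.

M_X(t) = e^(2*t^2 - 3*t)
K_X(t) = log M_X(t) = 2*t^2 - 3*t
D^2[K](t) = 4

κ_2 = D^2[K](0) = 4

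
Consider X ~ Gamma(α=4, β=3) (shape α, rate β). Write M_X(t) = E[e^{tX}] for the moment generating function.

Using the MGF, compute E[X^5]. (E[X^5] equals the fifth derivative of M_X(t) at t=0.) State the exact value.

E[X^5] = M′′′′′(0) = 2240/81

M_X(t) = 81/(3 - t)^4
M′(t) = -324/(t^5 - 15*t^4 + 90*t^3 - 270*t^2 + 405*t - 243)
M′′(t) = 1620/(t^6 - 18*t^5 + 135*t^4 - 540*t^3 + 1215*t^2 - 1458*t + 729)
M′′′(t) = -9720/(t^7 - 21*t^6 + 189*t^5 - 945*t^4 + 2835*t^3 - 5103*t^2 + 5103*t - 2187)
M′′′′(t) = 68040/(t^8 - 24*t^7 + 252*t^6 - 1512*t^5 + 5670*t^4 - 13608*t^3 + 20412*t^2 - 17496*t + 6561)
M′′′′′(t) = -544320/(t^9 - 27*t^8 + 324*t^7 - 2268*t^6 + 10206*t^5 - 30618*t^4 + 61236*t^3 - 78732*t^2 + 59049*t - 19683)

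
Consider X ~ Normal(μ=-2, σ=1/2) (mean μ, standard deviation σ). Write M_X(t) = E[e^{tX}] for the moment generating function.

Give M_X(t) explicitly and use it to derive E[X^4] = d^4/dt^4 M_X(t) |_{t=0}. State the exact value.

M_X(t) = e^(t^2/8 - 2*t)
dM/dt = t*e^(-2*t)*e^(t^2/8)/4 - 2*e^(-2*t)*e^(t^2/8)
d^2M/dt^2 = (t^2*e^(t^2/8) - 16*t*e^(t^2/8) + 68*e^(t^2/8))*e^(-2*t)/16
d^3M/dt^3 = (t^3*e^(t^2/8) - 24*t^2*e^(t^2/8) + 204*t*e^(t^2/8) - 608*e^(t^2/8))*e^(-2*t)/64
d^4M/dt^4 = (t^4*e^(t^2/8) - 32*t^3*e^(t^2/8) + 408*t^2*e^(t^2/8) - 2432*t*e^(t^2/8) + 5680*e^(t^2/8))*e^(-2*t)/256

E[X^4] = d^4M/dt^4 |_{t=0} = 355/16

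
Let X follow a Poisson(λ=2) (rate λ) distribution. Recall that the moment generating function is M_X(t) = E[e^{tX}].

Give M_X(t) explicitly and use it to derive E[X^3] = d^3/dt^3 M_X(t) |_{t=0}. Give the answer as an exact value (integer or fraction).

E[X^3] = d^3M/dt^3 |_{t=0} = 22

M_X(t) = e^(2*e^(t) - 2)
dM/dt = 2*e^(-2)*e^(t)*e^(2*e^(t))
d^2M/dt^2 = (4*e^(2*t)*e^(2*e^(t)) + 2*e^(t)*e^(2*e^(t)))*e^(-2)
d^3M/dt^3 = (8*e^(3*t)*e^(2*e^(t)) + 12*e^(2*t)*e^(2*e^(t)) + 2*e^(t)*e^(2*e^(t)))*e^(-2)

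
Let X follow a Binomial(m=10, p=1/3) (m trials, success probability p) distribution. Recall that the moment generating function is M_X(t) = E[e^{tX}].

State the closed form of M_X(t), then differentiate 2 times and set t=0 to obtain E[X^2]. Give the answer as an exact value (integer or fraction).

E[X^2] = M′′(0) = 40/3

M_X(t) = (e^(t)/3 + 2/3)^10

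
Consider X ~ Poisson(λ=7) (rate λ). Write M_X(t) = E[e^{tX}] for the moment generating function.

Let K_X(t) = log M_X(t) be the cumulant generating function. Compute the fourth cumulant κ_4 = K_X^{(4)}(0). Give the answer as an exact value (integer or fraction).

M_X(t) = e^(7*e^(t) - 7)
K_X(t) = log M_X(t) = 7*e^(t) - 7
K′(t) = 7*e^(t)
K′′(t) = 7*e^(t)
K′′′(t) = 7*e^(t)
K′′′′(t) = 7*e^(t)

κ_4 = K′′′′(0) = 7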